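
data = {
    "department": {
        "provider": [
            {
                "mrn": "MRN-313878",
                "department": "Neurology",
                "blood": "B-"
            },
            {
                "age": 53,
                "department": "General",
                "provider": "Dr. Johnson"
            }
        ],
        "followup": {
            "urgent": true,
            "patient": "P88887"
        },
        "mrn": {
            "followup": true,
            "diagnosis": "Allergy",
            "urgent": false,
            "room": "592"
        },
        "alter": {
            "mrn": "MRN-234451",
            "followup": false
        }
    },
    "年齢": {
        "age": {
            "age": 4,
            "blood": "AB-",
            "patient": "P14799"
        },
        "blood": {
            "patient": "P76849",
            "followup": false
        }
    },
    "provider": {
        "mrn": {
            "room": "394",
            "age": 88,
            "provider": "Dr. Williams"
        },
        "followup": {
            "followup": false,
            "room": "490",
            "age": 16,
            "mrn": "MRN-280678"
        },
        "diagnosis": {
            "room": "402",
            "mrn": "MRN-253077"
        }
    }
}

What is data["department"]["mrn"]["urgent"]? False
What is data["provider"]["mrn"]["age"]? 88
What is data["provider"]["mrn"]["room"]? "394"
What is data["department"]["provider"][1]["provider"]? "Dr. Johnson"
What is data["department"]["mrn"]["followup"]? True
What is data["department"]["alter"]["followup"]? False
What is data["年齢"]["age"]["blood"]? "AB-"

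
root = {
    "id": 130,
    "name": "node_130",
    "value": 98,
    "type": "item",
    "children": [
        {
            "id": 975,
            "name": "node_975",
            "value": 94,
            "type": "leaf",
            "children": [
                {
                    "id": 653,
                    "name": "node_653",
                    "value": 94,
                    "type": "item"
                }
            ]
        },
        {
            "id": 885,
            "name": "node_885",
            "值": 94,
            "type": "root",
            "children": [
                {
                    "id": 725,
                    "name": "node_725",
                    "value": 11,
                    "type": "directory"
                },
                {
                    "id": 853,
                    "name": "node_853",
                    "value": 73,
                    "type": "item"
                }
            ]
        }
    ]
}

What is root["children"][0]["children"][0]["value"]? 94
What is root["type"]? "item"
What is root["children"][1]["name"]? "node_885"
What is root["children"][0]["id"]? 975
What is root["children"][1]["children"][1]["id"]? 853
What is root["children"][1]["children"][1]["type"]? "item"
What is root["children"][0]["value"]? 94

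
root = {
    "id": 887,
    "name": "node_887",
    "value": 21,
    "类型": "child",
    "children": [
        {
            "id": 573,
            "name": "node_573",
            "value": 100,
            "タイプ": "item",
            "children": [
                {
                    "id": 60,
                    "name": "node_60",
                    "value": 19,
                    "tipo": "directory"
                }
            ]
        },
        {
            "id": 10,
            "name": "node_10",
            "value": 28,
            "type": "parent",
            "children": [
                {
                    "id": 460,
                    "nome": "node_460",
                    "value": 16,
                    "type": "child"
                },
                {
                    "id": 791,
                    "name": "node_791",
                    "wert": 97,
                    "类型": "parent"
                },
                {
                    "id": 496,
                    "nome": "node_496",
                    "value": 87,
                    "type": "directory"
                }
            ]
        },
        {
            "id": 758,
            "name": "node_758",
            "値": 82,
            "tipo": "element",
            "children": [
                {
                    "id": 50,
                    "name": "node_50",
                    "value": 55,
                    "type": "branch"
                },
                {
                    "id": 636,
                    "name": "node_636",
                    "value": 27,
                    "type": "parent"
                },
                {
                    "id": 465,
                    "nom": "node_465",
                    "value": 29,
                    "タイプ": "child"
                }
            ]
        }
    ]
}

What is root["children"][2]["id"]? 758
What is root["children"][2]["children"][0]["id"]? 50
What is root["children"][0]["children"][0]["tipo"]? "directory"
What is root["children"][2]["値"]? 82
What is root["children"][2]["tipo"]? "element"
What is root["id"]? 887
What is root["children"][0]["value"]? 100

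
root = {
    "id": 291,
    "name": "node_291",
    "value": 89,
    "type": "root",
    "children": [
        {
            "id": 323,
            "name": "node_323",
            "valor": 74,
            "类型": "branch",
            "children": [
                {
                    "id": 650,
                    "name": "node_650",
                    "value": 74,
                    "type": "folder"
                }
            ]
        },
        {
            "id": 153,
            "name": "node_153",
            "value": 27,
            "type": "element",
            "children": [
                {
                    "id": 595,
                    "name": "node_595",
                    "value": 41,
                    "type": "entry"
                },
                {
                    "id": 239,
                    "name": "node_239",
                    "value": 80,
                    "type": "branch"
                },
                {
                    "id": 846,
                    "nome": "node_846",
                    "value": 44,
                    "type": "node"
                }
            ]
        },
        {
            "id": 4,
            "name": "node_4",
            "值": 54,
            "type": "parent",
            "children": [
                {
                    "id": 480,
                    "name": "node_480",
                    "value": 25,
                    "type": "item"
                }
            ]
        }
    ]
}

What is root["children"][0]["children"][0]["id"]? 650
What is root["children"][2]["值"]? 54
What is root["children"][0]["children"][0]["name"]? "node_650"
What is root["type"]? "root"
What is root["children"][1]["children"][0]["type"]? "entry"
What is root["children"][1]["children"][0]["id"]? 595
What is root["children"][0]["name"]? "node_323"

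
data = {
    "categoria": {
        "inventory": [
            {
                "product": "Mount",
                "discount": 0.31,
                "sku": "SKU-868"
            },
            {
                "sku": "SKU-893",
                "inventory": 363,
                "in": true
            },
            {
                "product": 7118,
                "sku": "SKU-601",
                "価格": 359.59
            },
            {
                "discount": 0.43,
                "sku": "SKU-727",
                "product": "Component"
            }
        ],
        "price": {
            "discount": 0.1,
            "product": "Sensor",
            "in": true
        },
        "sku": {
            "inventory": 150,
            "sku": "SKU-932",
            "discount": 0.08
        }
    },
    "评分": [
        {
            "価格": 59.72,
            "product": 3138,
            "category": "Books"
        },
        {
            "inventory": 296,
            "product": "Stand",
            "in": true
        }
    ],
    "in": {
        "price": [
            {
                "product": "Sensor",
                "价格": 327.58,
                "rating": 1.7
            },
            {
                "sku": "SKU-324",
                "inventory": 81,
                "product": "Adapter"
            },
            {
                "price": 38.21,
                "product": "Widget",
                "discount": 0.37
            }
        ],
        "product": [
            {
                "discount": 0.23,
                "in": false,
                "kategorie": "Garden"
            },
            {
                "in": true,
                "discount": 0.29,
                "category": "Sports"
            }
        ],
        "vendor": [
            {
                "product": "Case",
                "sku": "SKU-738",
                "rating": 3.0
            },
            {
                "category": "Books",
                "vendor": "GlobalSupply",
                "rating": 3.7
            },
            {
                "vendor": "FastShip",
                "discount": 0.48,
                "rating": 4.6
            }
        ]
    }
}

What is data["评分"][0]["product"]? 3138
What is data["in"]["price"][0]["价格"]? 327.58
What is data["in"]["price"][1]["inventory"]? 81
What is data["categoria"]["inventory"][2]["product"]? 7118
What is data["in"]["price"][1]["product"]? "Adapter"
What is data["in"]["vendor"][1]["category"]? "Books"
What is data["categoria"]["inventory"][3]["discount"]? 0.43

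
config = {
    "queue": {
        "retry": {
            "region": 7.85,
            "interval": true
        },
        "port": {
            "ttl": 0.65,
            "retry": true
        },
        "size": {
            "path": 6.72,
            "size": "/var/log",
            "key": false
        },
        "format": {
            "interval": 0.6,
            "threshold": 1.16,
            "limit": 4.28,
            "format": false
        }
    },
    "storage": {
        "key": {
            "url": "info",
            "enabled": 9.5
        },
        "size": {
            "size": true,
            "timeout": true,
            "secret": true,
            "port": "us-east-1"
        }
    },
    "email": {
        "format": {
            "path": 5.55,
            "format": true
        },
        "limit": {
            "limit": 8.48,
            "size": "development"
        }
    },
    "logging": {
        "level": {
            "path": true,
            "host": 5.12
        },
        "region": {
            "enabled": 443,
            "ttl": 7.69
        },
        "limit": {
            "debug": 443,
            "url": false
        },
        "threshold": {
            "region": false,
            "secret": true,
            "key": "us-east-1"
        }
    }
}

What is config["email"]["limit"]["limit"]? 8.48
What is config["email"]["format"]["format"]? True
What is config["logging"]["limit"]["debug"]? 443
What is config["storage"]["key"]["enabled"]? 9.5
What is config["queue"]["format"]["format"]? False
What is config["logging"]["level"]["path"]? True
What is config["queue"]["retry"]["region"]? 7.85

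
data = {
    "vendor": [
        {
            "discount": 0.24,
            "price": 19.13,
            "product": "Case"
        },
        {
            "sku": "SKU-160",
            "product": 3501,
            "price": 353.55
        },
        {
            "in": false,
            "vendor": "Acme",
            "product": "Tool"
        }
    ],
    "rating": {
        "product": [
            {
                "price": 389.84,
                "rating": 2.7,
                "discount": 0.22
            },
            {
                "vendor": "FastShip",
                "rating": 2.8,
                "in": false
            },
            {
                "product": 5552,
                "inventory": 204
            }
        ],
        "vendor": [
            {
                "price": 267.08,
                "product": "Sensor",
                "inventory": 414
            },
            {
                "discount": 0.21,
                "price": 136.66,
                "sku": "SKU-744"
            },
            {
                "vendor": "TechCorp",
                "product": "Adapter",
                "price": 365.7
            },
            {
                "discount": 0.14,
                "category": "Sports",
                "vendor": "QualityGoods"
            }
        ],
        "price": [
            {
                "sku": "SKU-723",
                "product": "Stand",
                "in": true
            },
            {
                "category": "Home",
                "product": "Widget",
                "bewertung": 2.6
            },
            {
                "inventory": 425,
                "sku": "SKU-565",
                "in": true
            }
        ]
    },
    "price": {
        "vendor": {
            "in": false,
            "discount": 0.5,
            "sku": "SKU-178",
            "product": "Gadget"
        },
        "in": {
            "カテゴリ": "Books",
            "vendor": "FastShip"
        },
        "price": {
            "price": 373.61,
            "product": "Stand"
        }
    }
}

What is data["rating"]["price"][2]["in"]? True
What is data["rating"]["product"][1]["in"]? False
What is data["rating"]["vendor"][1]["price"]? 136.66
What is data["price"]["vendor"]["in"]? False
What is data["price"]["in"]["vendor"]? "FastShip"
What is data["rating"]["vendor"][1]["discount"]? 0.21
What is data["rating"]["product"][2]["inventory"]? 204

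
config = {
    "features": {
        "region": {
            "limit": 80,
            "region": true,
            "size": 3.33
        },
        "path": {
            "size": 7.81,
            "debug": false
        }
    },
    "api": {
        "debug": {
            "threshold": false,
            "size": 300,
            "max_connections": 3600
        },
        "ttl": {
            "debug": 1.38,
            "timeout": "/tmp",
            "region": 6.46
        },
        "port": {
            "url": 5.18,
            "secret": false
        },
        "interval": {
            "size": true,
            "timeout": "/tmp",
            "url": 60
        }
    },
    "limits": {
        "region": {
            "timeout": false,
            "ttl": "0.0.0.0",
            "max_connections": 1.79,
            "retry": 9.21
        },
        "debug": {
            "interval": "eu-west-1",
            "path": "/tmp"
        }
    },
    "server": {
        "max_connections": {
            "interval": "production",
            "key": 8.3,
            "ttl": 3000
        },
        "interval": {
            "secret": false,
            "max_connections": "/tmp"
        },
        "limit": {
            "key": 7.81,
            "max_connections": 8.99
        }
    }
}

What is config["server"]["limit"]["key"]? 7.81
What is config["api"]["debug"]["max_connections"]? 3600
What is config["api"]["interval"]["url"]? 60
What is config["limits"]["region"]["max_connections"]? 1.79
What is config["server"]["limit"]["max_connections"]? 8.99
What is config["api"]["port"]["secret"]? False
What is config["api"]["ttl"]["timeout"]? "/tmp"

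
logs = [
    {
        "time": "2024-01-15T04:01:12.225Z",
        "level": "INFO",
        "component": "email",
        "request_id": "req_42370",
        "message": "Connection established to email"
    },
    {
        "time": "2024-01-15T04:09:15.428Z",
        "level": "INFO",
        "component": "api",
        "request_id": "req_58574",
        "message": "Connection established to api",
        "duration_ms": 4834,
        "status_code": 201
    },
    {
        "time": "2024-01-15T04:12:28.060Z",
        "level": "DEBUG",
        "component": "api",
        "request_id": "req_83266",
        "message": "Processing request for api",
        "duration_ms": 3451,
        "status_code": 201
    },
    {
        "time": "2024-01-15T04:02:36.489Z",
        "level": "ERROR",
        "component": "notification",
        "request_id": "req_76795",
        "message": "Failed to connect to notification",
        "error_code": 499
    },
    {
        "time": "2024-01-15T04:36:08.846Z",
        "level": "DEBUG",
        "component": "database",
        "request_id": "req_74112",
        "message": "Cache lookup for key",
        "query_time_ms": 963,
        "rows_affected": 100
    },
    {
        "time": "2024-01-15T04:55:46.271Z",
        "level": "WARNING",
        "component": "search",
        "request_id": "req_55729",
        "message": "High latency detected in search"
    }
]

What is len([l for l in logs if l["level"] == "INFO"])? 2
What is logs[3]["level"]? "ERROR"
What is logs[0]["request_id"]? "req_42370"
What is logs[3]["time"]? "2024-01-15T04:02:36.489Z"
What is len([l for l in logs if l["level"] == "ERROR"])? 1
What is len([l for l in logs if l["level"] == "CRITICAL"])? 0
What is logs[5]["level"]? "WARNING"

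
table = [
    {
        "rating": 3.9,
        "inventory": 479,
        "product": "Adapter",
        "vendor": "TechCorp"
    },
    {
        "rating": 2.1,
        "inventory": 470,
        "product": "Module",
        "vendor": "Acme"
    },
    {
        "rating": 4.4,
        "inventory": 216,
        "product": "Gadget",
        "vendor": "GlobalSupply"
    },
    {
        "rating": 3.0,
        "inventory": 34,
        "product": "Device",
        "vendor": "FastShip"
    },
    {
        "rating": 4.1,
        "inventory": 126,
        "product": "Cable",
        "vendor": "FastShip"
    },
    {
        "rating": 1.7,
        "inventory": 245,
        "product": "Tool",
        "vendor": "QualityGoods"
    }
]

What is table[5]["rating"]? 1.7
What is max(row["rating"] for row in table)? 4.4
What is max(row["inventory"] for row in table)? 479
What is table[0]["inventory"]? 479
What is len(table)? 6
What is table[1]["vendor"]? "Acme"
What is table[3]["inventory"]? 34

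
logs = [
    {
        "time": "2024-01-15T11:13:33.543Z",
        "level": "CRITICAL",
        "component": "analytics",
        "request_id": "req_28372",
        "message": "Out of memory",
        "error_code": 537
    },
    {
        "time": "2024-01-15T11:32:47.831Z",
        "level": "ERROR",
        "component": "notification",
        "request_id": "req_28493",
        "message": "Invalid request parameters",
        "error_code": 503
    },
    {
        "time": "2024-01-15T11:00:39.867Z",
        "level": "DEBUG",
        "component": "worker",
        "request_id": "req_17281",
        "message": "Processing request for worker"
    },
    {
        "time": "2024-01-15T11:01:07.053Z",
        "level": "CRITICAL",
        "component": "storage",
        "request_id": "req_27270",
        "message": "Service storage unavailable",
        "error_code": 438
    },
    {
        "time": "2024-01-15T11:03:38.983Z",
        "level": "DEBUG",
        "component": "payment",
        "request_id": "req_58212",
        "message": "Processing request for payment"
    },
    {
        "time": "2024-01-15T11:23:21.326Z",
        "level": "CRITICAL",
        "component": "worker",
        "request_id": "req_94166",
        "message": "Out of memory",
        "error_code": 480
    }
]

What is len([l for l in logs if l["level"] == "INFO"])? 0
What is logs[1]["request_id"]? "req_28493"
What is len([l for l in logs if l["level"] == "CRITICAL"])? 3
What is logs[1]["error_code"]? 503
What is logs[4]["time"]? "2024-01-15T11:03:38.983Z"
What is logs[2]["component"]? "worker"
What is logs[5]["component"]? "worker"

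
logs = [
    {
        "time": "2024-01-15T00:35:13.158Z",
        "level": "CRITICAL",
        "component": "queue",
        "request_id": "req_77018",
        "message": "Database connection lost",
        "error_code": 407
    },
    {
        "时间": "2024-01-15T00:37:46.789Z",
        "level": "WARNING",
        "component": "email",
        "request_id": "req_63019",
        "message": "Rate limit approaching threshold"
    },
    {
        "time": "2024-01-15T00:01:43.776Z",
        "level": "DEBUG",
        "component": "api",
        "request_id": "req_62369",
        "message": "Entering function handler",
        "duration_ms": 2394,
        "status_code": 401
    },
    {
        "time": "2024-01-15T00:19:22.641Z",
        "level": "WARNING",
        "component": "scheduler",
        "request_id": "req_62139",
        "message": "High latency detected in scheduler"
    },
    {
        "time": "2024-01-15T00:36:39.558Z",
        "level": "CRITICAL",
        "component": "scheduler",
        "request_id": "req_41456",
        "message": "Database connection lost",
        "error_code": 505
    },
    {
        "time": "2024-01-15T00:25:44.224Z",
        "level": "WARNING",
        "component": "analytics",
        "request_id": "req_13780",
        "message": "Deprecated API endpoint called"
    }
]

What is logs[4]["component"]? "scheduler"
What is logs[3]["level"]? "WARNING"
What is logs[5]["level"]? "WARNING"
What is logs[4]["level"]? "CRITICAL"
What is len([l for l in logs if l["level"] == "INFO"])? 0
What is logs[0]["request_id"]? "req_77018"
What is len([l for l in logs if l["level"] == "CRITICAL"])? 2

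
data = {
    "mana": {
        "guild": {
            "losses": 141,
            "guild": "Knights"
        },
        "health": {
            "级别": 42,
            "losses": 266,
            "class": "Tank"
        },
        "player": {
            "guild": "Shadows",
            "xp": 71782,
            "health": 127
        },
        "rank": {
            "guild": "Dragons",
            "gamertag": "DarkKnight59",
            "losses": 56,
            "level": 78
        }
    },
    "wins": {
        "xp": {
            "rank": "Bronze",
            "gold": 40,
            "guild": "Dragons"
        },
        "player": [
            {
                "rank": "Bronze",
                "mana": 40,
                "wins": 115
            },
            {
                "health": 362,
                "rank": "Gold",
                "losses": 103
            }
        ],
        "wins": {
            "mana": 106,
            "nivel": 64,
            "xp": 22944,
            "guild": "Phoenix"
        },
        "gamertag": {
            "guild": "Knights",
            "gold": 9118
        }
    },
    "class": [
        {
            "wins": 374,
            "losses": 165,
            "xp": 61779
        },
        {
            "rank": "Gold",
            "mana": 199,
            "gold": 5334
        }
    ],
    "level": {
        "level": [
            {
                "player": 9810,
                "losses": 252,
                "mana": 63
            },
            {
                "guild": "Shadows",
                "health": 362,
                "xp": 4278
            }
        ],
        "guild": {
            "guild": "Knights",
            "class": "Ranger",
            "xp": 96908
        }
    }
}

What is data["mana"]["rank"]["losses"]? 56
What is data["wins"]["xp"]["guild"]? "Dragons"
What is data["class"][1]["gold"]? 5334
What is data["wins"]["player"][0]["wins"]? 115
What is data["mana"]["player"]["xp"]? 71782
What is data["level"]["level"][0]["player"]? 9810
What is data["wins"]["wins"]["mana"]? 106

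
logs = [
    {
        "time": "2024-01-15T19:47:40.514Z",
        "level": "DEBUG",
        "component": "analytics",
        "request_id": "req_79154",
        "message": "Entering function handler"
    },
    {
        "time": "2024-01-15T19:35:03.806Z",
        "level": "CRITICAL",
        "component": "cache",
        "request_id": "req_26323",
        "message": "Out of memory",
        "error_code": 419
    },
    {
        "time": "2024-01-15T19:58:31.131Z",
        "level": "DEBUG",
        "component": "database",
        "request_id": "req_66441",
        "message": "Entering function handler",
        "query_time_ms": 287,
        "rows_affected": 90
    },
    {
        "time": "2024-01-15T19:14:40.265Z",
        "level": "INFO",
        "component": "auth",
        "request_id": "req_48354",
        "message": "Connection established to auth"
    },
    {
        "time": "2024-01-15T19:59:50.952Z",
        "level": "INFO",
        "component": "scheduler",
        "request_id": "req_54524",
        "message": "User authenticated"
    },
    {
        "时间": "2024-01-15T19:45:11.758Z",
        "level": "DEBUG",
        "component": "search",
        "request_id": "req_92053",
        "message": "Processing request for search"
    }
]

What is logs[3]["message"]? "Connection established to auth"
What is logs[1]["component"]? "cache"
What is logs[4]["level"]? "INFO"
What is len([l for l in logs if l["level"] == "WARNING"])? 0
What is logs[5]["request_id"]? "req_92053"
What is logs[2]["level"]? "DEBUG"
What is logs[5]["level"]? "DEBUG"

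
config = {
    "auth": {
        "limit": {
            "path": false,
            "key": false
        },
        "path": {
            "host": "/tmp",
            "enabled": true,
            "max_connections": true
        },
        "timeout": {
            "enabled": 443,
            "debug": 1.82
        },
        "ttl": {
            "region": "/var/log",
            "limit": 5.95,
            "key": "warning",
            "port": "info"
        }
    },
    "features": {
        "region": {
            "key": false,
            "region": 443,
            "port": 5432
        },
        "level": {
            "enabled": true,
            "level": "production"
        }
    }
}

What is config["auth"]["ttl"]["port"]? "info"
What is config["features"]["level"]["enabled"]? True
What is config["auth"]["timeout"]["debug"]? 1.82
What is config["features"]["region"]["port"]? 5432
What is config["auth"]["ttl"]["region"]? "/var/log"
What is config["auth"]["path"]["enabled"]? True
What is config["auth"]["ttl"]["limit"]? 5.95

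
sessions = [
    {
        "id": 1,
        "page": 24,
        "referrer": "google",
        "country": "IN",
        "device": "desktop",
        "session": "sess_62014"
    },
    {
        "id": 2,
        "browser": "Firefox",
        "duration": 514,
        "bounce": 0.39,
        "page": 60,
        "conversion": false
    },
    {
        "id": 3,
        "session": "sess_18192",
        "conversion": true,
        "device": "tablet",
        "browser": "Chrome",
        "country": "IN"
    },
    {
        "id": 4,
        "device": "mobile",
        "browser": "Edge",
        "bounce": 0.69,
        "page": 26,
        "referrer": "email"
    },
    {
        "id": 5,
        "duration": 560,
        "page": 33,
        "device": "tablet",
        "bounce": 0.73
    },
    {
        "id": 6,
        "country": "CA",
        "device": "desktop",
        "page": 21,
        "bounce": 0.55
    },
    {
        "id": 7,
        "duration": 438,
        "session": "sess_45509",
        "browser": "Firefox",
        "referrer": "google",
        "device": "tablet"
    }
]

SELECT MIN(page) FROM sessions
21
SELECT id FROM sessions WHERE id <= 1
[1]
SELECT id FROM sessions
[1, 2, 3, 4, 5, 6, 7]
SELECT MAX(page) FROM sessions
60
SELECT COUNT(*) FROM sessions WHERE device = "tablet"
3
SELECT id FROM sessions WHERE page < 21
[]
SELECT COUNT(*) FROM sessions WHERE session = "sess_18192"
1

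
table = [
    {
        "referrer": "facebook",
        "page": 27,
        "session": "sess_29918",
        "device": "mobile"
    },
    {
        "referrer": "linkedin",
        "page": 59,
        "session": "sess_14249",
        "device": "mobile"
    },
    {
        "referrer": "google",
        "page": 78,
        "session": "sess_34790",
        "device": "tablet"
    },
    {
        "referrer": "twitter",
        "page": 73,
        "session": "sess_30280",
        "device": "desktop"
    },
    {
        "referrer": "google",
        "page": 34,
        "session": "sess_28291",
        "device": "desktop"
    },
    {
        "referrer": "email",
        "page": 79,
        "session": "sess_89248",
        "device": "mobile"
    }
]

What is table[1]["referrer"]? "linkedin"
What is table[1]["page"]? 59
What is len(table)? 6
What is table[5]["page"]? 79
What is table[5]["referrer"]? "email"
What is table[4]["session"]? "sess_28291"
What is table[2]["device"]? "tablet"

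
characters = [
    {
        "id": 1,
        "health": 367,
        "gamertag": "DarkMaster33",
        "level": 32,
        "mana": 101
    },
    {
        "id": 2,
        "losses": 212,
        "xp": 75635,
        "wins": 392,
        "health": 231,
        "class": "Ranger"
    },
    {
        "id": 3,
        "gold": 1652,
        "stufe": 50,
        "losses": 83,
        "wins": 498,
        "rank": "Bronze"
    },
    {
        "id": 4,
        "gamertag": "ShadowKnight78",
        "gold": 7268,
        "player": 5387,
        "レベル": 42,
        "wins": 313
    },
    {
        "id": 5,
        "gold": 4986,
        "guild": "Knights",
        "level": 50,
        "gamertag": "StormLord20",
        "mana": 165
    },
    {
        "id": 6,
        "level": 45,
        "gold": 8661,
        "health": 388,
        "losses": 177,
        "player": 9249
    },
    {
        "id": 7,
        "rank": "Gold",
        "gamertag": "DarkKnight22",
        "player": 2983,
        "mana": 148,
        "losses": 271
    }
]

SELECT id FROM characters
[1, 2, 3, 4, 5, 6, 7]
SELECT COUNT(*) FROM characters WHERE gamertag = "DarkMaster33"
1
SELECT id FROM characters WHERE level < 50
[1, 6]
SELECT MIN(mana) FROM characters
101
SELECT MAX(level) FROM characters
50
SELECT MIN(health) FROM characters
231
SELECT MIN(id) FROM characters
1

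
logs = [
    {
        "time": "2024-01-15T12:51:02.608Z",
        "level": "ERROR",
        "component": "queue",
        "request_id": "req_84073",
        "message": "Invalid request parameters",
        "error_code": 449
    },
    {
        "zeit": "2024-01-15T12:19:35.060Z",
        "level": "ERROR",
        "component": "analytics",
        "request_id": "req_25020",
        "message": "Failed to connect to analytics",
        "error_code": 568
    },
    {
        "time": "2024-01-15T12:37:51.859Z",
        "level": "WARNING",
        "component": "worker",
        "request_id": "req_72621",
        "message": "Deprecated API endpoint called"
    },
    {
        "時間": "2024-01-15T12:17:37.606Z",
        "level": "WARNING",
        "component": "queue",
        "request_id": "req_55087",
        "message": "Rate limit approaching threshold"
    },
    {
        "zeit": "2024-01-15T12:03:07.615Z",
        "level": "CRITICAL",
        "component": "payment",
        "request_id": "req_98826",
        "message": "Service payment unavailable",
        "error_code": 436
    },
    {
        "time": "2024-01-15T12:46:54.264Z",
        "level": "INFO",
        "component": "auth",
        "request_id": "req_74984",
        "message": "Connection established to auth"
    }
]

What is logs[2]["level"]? "WARNING"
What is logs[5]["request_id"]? "req_74984"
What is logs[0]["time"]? "2024-01-15T12:51:02.608Z"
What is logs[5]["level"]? "INFO"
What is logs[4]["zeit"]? "2024-01-15T12:03:07.615Z"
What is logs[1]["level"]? "ERROR"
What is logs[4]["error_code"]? 436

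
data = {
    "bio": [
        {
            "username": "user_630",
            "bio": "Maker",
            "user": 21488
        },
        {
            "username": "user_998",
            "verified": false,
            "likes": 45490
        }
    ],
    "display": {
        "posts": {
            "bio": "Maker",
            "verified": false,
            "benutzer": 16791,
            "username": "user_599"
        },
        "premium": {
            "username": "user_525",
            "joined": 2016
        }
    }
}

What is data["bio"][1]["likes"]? 45490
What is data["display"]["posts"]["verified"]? False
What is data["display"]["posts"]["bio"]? "Maker"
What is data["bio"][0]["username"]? "user_630"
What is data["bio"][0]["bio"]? "Maker"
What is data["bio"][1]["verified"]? False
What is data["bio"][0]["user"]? 21488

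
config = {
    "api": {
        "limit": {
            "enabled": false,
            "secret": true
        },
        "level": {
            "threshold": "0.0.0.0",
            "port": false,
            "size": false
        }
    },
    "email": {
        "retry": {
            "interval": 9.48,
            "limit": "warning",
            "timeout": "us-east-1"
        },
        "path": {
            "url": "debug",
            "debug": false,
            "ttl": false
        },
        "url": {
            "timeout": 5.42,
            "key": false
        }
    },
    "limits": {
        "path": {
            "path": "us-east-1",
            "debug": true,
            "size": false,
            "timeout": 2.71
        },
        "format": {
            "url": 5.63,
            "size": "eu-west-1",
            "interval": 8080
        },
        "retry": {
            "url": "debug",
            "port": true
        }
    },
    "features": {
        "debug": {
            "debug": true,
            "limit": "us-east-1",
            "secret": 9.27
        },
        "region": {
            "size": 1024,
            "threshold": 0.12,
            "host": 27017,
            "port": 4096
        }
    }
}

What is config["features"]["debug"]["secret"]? 9.27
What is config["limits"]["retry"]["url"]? "debug"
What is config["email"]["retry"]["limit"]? "warning"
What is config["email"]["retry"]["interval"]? 9.48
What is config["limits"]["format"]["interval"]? 8080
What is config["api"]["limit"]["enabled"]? False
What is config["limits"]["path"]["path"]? "us-east-1"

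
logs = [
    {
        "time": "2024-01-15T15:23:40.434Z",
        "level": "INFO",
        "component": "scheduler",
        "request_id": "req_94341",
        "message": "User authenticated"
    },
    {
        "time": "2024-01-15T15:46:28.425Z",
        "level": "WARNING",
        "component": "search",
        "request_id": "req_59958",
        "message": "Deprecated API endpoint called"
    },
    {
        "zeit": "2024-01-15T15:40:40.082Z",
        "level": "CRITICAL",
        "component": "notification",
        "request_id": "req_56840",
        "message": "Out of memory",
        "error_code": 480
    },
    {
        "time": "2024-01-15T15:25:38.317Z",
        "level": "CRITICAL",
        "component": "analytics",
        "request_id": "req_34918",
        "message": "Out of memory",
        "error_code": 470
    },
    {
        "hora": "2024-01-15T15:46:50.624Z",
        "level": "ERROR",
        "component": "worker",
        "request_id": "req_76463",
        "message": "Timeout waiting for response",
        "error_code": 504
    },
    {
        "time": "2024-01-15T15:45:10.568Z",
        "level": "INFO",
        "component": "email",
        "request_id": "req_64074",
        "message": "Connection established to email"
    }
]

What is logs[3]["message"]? "Out of memory"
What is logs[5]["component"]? "email"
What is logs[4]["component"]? "worker"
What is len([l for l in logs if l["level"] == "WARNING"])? 1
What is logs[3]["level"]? "CRITICAL"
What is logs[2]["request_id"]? "req_56840"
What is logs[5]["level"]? "INFO"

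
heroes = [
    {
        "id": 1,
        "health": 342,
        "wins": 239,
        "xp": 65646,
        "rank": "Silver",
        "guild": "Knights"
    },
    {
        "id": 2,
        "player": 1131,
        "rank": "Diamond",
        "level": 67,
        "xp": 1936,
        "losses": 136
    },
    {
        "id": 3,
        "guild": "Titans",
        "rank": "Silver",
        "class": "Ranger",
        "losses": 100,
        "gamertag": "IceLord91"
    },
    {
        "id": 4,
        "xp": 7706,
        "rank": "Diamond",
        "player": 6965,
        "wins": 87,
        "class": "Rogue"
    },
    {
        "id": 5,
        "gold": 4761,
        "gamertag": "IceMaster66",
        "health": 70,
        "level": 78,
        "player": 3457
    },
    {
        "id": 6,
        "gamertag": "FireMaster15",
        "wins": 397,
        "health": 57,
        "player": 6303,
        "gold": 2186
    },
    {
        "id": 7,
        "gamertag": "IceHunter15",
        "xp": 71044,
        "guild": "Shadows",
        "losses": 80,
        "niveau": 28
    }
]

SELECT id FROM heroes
[1, 2, 3, 4, 5, 6, 7]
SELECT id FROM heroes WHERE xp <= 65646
[1, 2, 4]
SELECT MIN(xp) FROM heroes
1936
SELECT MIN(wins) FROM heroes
87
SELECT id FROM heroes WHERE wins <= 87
[4]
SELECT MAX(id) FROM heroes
7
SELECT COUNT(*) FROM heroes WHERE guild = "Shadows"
1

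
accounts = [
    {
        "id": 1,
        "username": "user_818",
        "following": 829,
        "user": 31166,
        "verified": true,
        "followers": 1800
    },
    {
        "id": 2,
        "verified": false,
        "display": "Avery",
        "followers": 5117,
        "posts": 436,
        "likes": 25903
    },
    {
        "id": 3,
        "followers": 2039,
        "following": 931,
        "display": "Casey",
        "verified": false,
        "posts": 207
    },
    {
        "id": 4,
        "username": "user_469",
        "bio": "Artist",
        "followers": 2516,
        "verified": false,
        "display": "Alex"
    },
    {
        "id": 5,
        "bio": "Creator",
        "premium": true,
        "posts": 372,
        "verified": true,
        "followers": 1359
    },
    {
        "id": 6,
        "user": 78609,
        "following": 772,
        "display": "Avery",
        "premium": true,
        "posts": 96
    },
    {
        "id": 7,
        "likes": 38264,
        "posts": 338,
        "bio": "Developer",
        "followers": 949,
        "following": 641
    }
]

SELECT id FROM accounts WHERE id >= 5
[5, 6, 7]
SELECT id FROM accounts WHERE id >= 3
[3, 4, 5, 6, 7]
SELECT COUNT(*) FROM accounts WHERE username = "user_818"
1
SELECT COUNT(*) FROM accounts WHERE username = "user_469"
1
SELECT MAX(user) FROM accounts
78609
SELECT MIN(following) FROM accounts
641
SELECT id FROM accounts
[1, 2, 3, 4, 5, 6, 7]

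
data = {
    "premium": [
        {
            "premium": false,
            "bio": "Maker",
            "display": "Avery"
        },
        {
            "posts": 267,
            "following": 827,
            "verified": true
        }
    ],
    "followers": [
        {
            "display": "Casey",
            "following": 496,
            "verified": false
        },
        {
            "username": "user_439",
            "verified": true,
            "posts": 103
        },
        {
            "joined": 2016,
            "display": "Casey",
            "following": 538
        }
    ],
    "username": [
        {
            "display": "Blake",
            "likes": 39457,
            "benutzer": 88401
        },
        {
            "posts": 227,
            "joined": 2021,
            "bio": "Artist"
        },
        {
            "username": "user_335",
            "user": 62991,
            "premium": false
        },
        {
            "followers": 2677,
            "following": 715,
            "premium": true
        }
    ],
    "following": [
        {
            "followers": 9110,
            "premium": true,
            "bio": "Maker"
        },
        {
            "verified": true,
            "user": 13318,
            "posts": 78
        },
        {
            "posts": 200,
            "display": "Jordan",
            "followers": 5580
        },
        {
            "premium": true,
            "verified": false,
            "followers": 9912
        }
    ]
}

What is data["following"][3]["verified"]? False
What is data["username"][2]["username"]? "user_335"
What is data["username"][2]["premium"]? False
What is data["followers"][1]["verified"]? True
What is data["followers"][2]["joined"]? 2016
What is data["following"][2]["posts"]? 200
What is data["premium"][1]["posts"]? 267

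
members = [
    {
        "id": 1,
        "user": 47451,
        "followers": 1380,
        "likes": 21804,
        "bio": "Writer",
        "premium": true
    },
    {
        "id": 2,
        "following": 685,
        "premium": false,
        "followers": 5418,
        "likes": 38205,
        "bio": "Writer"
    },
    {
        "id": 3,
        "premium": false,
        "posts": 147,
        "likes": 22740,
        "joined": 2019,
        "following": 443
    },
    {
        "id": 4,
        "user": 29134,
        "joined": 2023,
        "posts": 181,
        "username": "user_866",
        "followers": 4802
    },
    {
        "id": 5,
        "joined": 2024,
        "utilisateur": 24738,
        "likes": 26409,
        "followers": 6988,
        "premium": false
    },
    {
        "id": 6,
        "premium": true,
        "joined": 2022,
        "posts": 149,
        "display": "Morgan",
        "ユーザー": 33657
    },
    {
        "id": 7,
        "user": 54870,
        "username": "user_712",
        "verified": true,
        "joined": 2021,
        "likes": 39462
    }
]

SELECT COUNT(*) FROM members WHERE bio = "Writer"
2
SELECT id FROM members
[1, 2, 3, 4, 5, 6, 7]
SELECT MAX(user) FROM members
54870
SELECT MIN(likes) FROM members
21804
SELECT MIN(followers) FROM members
1380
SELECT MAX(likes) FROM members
39462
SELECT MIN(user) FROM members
29134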